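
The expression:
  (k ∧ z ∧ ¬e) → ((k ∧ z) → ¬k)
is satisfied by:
  {e: True, k: False, z: False}
  {k: False, z: False, e: False}
  {z: True, e: True, k: False}
  {z: True, k: False, e: False}
  {e: True, k: True, z: False}
  {k: True, e: False, z: False}
  {z: True, k: True, e: True}


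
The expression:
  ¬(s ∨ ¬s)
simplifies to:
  False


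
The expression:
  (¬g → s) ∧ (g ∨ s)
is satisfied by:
  {g: True, s: True}
  {g: True, s: False}
  {s: True, g: False}


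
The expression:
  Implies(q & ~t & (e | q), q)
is always true.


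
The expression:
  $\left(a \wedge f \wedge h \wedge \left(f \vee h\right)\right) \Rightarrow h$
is always true.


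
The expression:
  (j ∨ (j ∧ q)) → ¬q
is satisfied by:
  {q: False, j: False}
  {j: True, q: False}
  {q: True, j: False}


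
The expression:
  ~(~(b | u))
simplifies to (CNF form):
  b | u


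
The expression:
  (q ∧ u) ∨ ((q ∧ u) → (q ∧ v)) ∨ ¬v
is always true.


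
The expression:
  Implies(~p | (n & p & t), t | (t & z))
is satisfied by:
  {t: True, p: True}
  {t: True, p: False}
  {p: True, t: False}


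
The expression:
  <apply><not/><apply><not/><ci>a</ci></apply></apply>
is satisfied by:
  {a: True}


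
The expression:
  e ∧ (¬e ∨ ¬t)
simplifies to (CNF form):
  e ∧ ¬t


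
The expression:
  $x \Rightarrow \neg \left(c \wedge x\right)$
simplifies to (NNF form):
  $\neg c \vee \neg x$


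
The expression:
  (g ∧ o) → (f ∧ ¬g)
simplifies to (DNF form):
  ¬g ∨ ¬o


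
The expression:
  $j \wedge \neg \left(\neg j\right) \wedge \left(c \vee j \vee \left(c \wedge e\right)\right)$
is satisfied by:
  {j: True}


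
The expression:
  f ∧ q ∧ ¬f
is never true.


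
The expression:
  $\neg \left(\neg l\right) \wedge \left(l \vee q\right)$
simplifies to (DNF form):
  $l$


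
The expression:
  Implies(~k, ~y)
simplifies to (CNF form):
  k | ~y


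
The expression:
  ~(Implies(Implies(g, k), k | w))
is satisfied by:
  {g: False, w: False, k: False}


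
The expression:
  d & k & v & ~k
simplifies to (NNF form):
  False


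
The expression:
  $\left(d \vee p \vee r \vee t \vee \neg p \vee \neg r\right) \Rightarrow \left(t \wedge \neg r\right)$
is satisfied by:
  {t: True, r: False}


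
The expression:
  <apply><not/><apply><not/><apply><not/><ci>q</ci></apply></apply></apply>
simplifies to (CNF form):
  <apply><not/><ci>q</ci></apply>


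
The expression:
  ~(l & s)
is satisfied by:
  {l: False, s: False}
  {s: True, l: False}
  {l: True, s: False}


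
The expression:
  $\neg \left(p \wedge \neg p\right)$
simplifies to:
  $\text{True}$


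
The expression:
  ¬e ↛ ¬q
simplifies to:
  q ∧ ¬e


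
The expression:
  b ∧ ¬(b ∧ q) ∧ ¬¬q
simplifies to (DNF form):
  False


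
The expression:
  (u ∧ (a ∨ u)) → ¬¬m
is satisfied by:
  {m: True, u: False}
  {u: False, m: False}
  {u: True, m: True}


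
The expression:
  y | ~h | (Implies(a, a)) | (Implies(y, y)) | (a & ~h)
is always true.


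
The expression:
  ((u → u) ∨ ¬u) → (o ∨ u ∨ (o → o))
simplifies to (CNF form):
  True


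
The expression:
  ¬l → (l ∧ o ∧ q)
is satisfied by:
  {l: True}


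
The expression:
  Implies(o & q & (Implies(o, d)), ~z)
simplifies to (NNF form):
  ~d | ~o | ~q | ~z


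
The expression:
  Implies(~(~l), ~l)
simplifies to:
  ~l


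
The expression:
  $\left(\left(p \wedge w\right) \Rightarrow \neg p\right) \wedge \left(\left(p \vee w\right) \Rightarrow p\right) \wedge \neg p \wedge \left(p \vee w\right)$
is never true.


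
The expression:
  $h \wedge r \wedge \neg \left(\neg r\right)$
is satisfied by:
  {r: True, h: True}


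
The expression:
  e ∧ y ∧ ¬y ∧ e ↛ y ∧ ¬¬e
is never true.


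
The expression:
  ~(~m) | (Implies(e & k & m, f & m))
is always true.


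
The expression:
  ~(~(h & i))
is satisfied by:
  {h: True, i: True}


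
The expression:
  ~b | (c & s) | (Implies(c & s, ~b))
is always true.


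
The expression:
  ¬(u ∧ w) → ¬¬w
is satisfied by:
  {w: True}


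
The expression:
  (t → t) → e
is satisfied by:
  {e: True}


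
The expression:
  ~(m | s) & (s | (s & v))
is never true.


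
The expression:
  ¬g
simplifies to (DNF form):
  ¬g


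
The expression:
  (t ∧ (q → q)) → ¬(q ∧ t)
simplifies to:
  ¬q ∨ ¬t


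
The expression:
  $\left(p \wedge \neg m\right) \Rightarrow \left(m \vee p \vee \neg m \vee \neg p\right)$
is always true.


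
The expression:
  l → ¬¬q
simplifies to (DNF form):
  q ∨ ¬l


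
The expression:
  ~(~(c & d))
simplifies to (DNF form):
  c & d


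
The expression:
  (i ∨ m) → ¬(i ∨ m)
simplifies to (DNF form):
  ¬i ∧ ¬m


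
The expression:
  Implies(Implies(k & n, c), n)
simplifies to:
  n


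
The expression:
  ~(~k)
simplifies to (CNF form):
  k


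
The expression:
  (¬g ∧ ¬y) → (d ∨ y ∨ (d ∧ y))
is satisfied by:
  {y: True, d: True, g: True}
  {y: True, d: True, g: False}
  {y: True, g: True, d: False}
  {y: True, g: False, d: False}
  {d: True, g: True, y: False}
  {d: True, g: False, y: False}
  {g: True, d: False, y: False}


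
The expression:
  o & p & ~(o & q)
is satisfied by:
  {p: True, o: True, q: False}


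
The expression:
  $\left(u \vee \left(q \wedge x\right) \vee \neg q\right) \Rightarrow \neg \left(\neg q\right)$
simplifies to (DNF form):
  $q$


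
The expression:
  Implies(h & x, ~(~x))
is always true.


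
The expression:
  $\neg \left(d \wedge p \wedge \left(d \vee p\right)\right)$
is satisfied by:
  {p: False, d: False}
  {d: True, p: False}
  {p: True, d: False}


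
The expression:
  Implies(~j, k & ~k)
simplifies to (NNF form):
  j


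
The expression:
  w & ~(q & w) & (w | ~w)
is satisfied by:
  {w: True, q: False}


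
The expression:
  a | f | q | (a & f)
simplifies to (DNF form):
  a | f | q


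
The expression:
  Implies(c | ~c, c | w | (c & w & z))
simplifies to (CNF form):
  c | w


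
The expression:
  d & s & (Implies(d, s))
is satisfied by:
  {s: True, d: True}


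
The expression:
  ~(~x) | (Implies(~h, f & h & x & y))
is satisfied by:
  {x: True, h: True}
  {x: True, h: False}
  {h: True, x: False}


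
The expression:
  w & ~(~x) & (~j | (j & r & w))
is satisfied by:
  {w: True, x: True, r: True, j: False}
  {w: True, x: True, j: False, r: False}
  {w: True, x: True, r: True, j: True}


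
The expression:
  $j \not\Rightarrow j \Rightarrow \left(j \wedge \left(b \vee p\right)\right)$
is always true.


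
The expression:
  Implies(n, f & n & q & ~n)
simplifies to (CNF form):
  ~n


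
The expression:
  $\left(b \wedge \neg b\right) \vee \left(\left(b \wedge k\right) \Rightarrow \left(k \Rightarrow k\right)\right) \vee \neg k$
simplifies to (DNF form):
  $\text{True}$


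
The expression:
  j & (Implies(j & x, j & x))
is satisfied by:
  {j: True}


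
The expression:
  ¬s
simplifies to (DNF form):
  ¬s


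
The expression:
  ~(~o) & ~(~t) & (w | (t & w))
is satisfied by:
  {t: True, w: True, o: True}


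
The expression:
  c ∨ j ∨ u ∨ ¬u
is always true.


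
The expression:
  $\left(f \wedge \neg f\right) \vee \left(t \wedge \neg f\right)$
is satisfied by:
  {t: True, f: False}


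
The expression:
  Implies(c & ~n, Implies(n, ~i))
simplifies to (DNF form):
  True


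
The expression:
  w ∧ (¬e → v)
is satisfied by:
  {v: True, e: True, w: True}
  {v: True, w: True, e: False}
  {e: True, w: True, v: False}


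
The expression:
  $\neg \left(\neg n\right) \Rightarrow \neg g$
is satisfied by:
  {g: False, n: False}
  {n: True, g: False}
  {g: True, n: False}


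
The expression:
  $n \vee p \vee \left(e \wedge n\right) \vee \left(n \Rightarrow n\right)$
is always true.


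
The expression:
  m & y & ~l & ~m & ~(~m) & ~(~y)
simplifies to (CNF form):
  False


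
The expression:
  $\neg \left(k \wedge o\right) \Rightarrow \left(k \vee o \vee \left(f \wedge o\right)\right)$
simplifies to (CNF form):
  $k \vee o$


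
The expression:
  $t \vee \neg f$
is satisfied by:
  {t: True, f: False}
  {f: False, t: False}
  {f: True, t: True}


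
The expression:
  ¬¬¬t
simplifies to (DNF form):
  ¬t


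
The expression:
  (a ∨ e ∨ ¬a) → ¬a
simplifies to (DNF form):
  ¬a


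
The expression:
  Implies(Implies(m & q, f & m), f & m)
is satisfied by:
  {m: True, q: True, f: True}
  {m: True, q: True, f: False}
  {m: True, f: True, q: False}


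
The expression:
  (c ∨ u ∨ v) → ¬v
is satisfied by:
  {v: False}


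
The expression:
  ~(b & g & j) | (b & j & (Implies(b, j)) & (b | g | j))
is always true.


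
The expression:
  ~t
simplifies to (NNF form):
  ~t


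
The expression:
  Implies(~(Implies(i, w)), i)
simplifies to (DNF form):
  True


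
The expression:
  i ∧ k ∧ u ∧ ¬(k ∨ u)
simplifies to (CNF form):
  False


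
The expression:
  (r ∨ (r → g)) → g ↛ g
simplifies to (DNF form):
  False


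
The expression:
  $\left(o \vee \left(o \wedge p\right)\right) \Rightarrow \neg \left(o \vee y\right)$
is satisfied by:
  {o: False}


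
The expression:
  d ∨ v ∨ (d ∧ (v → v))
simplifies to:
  d ∨ v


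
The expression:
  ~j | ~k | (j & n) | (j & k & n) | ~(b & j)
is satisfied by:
  {n: True, k: False, b: False, j: False}
  {n: False, k: False, b: False, j: False}
  {j: True, n: True, k: False, b: False}
  {j: True, n: False, k: False, b: False}
  {n: True, b: True, j: False, k: False}
  {b: True, j: False, k: False, n: False}
  {j: True, b: True, n: True, k: False}
  {j: True, b: True, n: False, k: False}
  {n: True, k: True, j: False, b: False}
  {k: True, j: False, b: False, n: False}
  {n: True, j: True, k: True, b: False}
  {j: True, k: True, n: False, b: False}
  {n: True, b: True, k: True, j: False}
  {b: True, k: True, j: False, n: False}
  {j: True, b: True, k: True, n: True}


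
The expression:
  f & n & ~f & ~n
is never true.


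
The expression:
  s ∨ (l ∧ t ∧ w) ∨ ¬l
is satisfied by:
  {t: True, s: True, w: True, l: False}
  {t: True, s: True, w: False, l: False}
  {s: True, w: True, l: False, t: False}
  {s: True, w: False, l: False, t: False}
  {t: True, w: True, l: False, s: False}
  {t: True, w: False, l: False, s: False}
  {w: True, t: False, l: False, s: False}
  {w: False, t: False, l: False, s: False}
  {t: True, s: True, l: True, w: True}
  {t: True, s: True, l: True, w: False}
  {s: True, l: True, w: True, t: False}
  {s: True, l: True, w: False, t: False}
  {t: True, l: True, w: True, s: False}


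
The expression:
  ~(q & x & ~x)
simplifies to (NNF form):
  True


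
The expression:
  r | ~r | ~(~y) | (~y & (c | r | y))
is always true.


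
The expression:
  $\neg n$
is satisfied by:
  {n: False}


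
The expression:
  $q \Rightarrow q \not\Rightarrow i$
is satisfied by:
  {q: False, i: False}
  {i: True, q: False}
  {q: True, i: False}


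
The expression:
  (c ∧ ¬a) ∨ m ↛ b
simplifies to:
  (c ∨ m) ∧ (c ∨ ¬b) ∧ (m ∨ ¬a) ∧ (¬a ∨ ¬b)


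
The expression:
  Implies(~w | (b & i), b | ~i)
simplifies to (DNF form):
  b | w | ~i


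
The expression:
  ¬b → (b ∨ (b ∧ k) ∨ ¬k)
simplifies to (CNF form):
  b ∨ ¬k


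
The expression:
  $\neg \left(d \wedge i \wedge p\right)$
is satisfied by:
  {p: False, d: False, i: False}
  {i: True, p: False, d: False}
  {d: True, p: False, i: False}
  {i: True, d: True, p: False}
  {p: True, i: False, d: False}
  {i: True, p: True, d: False}
  {d: True, p: True, i: False}


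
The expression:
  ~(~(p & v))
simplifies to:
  p & v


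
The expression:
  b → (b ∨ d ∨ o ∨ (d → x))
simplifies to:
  True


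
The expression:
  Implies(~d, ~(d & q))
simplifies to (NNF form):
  True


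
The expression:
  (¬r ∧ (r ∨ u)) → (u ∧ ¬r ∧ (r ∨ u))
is always true.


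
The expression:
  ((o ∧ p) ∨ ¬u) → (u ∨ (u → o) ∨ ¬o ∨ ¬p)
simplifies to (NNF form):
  True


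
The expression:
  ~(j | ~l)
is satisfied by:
  {l: True, j: False}


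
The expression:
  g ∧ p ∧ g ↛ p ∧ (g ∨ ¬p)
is never true.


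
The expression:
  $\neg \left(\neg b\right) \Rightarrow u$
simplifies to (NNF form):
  $u \vee \neg b$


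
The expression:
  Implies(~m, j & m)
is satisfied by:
  {m: True}


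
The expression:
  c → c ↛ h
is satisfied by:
  {h: False, c: False}
  {c: True, h: False}
  {h: True, c: False}


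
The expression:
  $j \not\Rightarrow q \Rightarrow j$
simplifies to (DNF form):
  $\text{True}$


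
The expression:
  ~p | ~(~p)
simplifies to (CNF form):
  True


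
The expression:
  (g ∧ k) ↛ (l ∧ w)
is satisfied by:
  {g: True, k: True, l: False, w: False}
  {g: True, w: True, k: True, l: False}
  {g: True, l: True, k: True, w: False}


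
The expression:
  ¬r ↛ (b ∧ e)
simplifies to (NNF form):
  ¬r ∧ (¬b ∨ ¬e)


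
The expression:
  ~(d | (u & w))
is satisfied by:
  {d: False, w: False, u: False}
  {u: True, d: False, w: False}
  {w: True, d: False, u: False}


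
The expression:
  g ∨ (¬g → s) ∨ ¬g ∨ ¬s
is always true.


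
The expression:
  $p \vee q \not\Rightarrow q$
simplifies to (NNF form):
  $p$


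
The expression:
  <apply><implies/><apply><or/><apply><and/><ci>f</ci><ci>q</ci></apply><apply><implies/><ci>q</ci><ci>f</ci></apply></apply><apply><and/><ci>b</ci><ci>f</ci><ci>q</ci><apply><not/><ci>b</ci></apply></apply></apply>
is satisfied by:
  {q: True, f: False}


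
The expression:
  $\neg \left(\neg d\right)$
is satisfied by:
  {d: True}


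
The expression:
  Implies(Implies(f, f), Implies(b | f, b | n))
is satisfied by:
  {n: True, b: True, f: False}
  {n: True, b: False, f: False}
  {b: True, n: False, f: False}
  {n: False, b: False, f: False}
  {f: True, n: True, b: True}
  {f: True, n: True, b: False}
  {f: True, b: True, n: False}


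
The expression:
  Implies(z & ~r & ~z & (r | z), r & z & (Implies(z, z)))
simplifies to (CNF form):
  True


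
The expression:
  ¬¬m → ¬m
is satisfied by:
  {m: False}


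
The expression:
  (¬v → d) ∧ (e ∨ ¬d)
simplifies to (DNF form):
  (d ∧ e) ∨ (v ∧ ¬d)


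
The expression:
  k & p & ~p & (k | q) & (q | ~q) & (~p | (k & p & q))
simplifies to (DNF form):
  False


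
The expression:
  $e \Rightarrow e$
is always true.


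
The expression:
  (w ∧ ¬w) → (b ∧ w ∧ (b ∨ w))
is always true.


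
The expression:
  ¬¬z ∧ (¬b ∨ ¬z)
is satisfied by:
  {z: True, b: False}


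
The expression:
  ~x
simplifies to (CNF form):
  ~x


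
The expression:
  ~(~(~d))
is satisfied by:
  {d: False}


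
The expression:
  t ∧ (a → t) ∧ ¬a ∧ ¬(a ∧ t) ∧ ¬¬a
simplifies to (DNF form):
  False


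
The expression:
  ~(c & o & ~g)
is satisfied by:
  {g: True, o: False, c: False}
  {o: False, c: False, g: False}
  {g: True, c: True, o: False}
  {c: True, o: False, g: False}
  {g: True, o: True, c: False}
  {o: True, g: False, c: False}
  {g: True, c: True, o: True}


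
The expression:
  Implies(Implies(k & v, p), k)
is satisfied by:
  {k: True}


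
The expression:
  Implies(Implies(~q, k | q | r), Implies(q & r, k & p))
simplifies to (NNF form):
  ~q | ~r | (k & p)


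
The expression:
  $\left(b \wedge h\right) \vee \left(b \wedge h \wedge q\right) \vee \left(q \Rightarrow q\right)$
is always true.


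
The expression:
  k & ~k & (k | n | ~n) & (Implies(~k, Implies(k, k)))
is never true.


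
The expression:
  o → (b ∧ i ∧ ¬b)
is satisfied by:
  {o: False}


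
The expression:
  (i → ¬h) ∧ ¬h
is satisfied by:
  {h: False}


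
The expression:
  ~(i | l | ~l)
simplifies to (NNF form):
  False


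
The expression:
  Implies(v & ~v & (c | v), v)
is always true.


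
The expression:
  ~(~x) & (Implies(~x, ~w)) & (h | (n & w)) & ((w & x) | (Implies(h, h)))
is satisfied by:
  {h: True, w: True, x: True, n: True}
  {h: True, w: True, x: True, n: False}
  {h: True, x: True, n: True, w: False}
  {h: True, x: True, n: False, w: False}
  {w: True, x: True, n: True, h: False}


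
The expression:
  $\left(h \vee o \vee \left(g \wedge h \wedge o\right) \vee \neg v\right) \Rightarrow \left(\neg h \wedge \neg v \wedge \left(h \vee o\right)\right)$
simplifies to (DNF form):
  $\left(o \wedge \neg h \wedge \neg o\right) \vee \left(o \wedge \neg h \wedge \neg v\right) \vee \left(v \wedge \neg h \wedge \neg o\right) \vee \left(v \wedge \neg h \wedge \neg v\right)$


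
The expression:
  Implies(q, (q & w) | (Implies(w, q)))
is always true.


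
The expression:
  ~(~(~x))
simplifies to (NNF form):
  ~x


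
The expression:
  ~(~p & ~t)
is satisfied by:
  {t: True, p: True}
  {t: True, p: False}
  {p: True, t: False}


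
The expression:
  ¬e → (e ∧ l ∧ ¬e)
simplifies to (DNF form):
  e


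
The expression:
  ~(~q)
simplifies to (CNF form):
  q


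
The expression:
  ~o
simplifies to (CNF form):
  ~o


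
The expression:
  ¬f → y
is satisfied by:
  {y: True, f: True}
  {y: True, f: False}
  {f: True, y: False}


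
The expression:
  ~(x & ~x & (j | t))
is always true.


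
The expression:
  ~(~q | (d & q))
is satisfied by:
  {q: True, d: False}


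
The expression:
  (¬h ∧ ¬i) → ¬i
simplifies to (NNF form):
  True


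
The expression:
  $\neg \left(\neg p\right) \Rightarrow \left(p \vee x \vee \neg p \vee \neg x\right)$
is always true.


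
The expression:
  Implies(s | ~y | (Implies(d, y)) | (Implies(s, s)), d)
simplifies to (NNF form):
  d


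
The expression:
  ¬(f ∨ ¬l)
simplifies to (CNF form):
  l ∧ ¬f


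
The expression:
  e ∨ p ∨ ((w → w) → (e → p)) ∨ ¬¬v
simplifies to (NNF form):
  True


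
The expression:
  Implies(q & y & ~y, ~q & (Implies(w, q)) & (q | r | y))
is always true.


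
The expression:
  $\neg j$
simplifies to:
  $\neg j$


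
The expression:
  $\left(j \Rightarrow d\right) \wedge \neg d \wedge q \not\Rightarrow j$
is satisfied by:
  {q: True, d: False, j: False}


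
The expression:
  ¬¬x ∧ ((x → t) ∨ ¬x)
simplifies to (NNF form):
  t ∧ x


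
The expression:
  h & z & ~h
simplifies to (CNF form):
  False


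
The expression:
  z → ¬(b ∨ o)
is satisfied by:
  {o: False, z: False, b: False}
  {b: True, o: False, z: False}
  {o: True, b: False, z: False}
  {b: True, o: True, z: False}
  {z: True, b: False, o: False}


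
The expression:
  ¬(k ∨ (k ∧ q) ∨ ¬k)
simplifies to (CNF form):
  False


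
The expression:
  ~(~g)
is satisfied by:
  {g: True}


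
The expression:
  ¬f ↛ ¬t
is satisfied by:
  {t: True, f: False}


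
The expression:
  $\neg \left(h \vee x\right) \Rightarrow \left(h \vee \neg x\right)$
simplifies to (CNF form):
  $\text{True}$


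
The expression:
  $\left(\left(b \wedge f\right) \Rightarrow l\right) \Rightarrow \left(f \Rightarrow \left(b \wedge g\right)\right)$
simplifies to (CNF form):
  $\left(b \vee \neg f\right) \wedge \left(b \vee g \vee \neg f\right) \wedge \left(b \vee \neg f \vee \neg l\right) \wedge \left(g \vee \neg f \vee \neg l\right)$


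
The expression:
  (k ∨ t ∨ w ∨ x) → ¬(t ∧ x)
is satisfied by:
  {t: False, x: False}
  {x: True, t: False}
  {t: True, x: False}


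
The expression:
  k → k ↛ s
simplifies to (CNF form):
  ¬k ∨ ¬s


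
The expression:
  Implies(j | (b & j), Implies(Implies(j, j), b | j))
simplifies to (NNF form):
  True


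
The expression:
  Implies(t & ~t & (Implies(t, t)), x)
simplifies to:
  True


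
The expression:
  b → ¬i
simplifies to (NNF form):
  ¬b ∨ ¬i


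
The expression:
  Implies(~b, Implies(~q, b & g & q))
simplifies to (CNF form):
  b | q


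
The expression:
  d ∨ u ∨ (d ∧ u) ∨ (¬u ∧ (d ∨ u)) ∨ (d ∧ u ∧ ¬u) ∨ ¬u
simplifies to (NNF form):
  True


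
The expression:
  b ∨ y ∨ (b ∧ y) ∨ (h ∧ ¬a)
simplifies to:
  b ∨ y ∨ (h ∧ ¬a)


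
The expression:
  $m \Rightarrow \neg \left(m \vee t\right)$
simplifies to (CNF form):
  $\neg m$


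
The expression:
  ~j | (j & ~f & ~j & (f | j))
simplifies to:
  ~j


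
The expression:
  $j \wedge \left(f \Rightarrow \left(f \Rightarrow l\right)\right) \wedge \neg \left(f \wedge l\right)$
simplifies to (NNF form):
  $j \wedge \neg f$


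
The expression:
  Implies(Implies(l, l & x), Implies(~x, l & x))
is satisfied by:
  {x: True, l: True}
  {x: True, l: False}
  {l: True, x: False}


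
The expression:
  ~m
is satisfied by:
  {m: False}


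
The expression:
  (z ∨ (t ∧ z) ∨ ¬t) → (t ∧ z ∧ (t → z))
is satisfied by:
  {t: True}


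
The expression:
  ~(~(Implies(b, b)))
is always true.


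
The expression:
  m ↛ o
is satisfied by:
  {m: True, o: False}


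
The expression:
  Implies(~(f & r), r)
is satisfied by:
  {r: True}


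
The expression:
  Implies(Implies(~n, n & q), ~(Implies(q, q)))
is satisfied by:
  {n: False}


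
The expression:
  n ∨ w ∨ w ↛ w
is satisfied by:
  {n: True, w: True}
  {n: True, w: False}
  {w: True, n: False}


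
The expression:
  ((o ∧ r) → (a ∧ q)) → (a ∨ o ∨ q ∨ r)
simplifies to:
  a ∨ o ∨ q ∨ r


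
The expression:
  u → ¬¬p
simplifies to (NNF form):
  p ∨ ¬u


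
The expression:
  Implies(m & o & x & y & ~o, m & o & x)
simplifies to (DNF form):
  True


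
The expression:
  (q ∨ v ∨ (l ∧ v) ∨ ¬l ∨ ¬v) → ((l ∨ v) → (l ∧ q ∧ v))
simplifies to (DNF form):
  (v ∧ ¬v) ∨ (¬l ∧ ¬v) ∨ (l ∧ q ∧ v) ∨ (l ∧ q ∧ ¬l) ∨ (l ∧ v ∧ ¬v) ∨ (l ∧ ¬l ∧ ¬v) ∨ (q ∧ v ∧ ¬v) ∨ (q ∧ ¬l ∧ ¬v)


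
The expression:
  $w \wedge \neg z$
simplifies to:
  $w \wedge \neg z$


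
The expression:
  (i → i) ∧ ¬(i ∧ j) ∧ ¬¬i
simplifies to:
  i ∧ ¬j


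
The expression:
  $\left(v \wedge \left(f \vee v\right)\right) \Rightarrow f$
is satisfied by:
  {f: True, v: False}
  {v: False, f: False}
  {v: True, f: True}


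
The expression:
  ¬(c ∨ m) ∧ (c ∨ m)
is never true.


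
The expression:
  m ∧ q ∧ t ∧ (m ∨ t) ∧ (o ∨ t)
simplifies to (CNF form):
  m ∧ q ∧ t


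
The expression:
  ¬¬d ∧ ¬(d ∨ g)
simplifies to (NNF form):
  False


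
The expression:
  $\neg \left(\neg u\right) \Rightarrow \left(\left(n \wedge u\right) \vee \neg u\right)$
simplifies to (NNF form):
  $n \vee \neg u$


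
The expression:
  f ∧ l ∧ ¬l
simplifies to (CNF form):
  False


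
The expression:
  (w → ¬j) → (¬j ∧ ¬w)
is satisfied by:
  {w: False, j: False}
  {j: True, w: True}


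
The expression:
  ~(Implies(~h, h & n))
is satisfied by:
  {h: False}


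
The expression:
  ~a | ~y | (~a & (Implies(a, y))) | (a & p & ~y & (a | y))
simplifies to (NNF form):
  ~a | ~y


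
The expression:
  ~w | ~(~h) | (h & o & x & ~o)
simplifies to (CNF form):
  h | ~w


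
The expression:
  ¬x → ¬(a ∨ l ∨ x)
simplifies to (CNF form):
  (x ∨ ¬a) ∧ (x ∨ ¬l)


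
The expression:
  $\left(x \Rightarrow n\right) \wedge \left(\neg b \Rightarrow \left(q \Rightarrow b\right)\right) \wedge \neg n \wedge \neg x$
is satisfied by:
  {b: True, n: False, q: False, x: False}
  {b: False, n: False, q: False, x: False}
  {b: True, q: True, n: False, x: False}


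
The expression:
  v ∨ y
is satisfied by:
  {y: True, v: True}
  {y: True, v: False}
  {v: True, y: False}


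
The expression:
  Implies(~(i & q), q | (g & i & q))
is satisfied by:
  {q: True}


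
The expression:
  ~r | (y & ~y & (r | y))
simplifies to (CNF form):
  ~r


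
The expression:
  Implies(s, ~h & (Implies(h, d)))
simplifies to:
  ~h | ~s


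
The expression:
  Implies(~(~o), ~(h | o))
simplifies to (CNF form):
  ~o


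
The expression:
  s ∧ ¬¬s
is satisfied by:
  {s: True}


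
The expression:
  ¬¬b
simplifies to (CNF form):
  b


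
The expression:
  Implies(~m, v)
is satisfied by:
  {m: True, v: True}
  {m: True, v: False}
  {v: True, m: False}


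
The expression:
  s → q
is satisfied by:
  {q: True, s: False}
  {s: False, q: False}
  {s: True, q: True}


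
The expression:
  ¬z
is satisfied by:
  {z: False}


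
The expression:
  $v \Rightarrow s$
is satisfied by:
  {s: True, v: False}
  {v: False, s: False}
  {v: True, s: True}


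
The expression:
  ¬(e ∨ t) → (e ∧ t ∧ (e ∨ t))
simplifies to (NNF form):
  e ∨ t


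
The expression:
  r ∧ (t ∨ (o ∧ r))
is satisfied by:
  {r: True, t: True, o: True}
  {r: True, t: True, o: False}
  {r: True, o: True, t: False}


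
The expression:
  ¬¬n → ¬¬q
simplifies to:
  q ∨ ¬n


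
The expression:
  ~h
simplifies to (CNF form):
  ~h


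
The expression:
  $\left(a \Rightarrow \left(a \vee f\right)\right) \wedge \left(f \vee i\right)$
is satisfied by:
  {i: True, f: True}
  {i: True, f: False}
  {f: True, i: False}


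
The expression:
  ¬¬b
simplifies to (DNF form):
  b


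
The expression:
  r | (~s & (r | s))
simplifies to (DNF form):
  r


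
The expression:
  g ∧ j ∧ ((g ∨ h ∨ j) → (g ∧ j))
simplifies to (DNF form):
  g ∧ j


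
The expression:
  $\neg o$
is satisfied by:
  {o: False}


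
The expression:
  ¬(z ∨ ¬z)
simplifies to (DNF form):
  False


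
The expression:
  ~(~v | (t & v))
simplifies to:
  v & ~t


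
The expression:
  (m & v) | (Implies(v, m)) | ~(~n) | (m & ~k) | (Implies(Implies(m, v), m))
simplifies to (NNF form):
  m | n | ~v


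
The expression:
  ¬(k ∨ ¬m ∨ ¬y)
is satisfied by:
  {m: True, y: True, k: False}


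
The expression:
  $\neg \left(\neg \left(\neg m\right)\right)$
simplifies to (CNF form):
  $\neg m$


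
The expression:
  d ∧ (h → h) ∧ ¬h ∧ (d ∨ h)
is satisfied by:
  {d: True, h: False}


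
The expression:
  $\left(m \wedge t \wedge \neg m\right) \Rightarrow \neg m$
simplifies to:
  $\text{True}$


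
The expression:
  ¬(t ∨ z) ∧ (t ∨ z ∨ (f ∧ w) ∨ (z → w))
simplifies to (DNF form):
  ¬t ∧ ¬z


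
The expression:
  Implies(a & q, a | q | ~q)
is always true.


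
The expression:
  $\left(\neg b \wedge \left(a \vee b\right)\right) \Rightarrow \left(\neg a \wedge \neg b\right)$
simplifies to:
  $b \vee \neg a$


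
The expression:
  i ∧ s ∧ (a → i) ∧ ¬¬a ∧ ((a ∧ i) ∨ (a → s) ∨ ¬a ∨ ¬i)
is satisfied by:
  {a: True, i: True, s: True}


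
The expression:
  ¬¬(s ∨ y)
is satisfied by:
  {y: True, s: True}
  {y: True, s: False}
  {s: True, y: False}


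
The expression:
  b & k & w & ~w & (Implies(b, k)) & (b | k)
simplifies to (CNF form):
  False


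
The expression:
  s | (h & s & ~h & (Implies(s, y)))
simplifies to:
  s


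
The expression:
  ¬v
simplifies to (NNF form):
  ¬v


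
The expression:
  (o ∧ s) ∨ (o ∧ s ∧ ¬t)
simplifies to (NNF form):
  o ∧ s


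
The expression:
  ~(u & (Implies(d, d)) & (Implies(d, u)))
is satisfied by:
  {u: False}


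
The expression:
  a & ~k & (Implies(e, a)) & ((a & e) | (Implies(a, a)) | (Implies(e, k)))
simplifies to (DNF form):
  a & ~k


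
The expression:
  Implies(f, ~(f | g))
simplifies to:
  ~f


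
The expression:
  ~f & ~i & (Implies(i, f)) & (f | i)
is never true.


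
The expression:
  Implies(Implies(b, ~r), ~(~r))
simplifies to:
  r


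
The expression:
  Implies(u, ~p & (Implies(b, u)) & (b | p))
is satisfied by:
  {b: True, u: False, p: False}
  {b: False, u: False, p: False}
  {p: True, b: True, u: False}
  {p: True, b: False, u: False}
  {u: True, b: True, p: False}


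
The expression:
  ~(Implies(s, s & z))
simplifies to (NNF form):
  s & ~z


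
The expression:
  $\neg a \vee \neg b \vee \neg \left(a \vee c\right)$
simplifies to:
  $\neg a \vee \neg b$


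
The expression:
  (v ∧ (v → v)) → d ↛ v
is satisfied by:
  {v: False}


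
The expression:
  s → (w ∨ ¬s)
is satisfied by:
  {w: True, s: False}
  {s: False, w: False}
  {s: True, w: True}


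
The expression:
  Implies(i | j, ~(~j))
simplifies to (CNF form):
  j | ~i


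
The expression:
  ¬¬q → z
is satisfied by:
  {z: True, q: False}
  {q: False, z: False}
  {q: True, z: True}


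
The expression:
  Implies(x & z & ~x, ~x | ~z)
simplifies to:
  True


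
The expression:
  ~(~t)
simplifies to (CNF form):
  t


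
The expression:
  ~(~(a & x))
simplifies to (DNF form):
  a & x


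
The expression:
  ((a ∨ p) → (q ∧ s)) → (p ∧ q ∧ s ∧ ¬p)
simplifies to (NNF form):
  (a ∧ ¬q) ∨ (a ∧ ¬s) ∨ (p ∧ ¬q) ∨ (p ∧ ¬s)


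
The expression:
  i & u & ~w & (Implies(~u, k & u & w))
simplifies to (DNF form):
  i & u & ~w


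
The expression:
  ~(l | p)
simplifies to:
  ~l & ~p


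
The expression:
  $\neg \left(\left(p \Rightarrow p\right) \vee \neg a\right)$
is never true.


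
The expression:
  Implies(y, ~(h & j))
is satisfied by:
  {h: False, y: False, j: False}
  {j: True, h: False, y: False}
  {y: True, h: False, j: False}
  {j: True, y: True, h: False}
  {h: True, j: False, y: False}
  {j: True, h: True, y: False}
  {y: True, h: True, j: False}


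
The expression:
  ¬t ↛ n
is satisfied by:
  {n: True, t: False}
  {t: False, n: False}
  {t: True, n: True}


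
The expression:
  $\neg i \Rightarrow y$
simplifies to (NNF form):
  $i \vee y$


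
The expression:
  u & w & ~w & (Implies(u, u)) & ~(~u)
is never true.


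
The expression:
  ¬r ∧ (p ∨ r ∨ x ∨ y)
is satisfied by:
  {y: True, p: True, x: True, r: False}
  {y: True, p: True, r: False, x: False}
  {y: True, x: True, r: False, p: False}
  {y: True, r: False, x: False, p: False}
  {p: True, x: True, r: False, y: False}
  {p: True, r: False, x: False, y: False}
  {x: True, p: False, r: False, y: False}


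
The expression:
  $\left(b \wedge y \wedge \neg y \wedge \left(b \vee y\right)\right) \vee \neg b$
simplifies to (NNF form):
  $\neg b$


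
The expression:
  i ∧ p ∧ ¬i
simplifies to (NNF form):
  False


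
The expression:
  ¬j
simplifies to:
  ¬j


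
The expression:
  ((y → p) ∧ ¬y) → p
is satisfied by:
  {y: True, p: True}
  {y: True, p: False}
  {p: True, y: False}


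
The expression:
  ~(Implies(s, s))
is never true.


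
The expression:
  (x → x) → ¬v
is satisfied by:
  {v: False}


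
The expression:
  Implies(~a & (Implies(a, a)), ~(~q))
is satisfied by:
  {a: True, q: True}
  {a: True, q: False}
  {q: True, a: False}


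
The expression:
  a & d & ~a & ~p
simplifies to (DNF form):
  False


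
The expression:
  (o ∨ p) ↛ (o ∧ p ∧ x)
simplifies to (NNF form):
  (o ∧ ¬p) ∨ (p ∧ ¬o) ∨ (p ∧ ¬x)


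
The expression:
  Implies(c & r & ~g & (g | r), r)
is always true.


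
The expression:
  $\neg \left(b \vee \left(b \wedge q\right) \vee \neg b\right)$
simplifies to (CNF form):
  $\text{False}$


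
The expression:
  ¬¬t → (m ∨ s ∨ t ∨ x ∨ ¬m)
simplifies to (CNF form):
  True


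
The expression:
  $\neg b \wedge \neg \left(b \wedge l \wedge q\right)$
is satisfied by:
  {b: False}


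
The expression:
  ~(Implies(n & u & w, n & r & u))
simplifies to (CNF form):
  n & u & w & ~r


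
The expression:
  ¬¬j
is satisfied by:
  {j: True}


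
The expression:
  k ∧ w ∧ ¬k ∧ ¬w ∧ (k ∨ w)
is never true.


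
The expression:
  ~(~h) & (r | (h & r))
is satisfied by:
  {r: True, h: True}


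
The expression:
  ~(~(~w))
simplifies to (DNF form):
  ~w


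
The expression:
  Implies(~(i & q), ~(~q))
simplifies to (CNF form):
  q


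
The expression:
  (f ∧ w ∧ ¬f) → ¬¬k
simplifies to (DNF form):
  True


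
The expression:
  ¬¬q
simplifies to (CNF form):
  q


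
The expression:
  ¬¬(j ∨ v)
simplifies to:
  j ∨ v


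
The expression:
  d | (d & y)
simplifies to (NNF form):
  d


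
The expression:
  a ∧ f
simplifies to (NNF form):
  a ∧ f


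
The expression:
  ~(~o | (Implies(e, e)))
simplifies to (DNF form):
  False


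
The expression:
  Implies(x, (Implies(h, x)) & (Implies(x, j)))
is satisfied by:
  {j: True, x: False}
  {x: False, j: False}
  {x: True, j: True}


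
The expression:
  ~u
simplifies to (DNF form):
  ~u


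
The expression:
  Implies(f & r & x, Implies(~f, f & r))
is always true.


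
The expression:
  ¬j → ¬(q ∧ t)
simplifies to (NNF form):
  j ∨ ¬q ∨ ¬t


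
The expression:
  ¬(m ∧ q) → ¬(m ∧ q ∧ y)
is always true.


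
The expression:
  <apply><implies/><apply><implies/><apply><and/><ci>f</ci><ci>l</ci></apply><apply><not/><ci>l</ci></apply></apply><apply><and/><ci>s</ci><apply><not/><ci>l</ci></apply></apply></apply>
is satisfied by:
  {s: True, f: True, l: False}
  {s: True, f: False, l: False}
  {l: True, s: True, f: True}
  {l: True, f: True, s: False}


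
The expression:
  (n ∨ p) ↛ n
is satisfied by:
  {p: True, n: False}


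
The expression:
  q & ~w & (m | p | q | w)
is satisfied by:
  {q: True, w: False}


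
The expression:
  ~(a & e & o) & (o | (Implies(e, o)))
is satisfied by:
  {o: True, e: False, a: False}
  {o: False, e: False, a: False}
  {a: True, o: True, e: False}
  {a: True, o: False, e: False}
  {e: True, o: True, a: False}


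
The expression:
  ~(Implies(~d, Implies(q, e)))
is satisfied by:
  {q: True, d: False, e: False}


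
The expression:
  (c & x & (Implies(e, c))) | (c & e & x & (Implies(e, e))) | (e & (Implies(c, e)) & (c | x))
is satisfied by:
  {x: True, c: True, e: True}
  {x: True, c: True, e: False}
  {x: True, e: True, c: False}
  {c: True, e: True, x: False}


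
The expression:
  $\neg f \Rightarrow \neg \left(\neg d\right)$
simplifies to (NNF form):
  $d \vee f$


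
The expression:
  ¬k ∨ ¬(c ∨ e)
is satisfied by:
  {c: False, k: False, e: False}
  {e: True, c: False, k: False}
  {c: True, e: False, k: False}
  {e: True, c: True, k: False}
  {k: True, e: False, c: False}


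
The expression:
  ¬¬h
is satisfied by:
  {h: True}


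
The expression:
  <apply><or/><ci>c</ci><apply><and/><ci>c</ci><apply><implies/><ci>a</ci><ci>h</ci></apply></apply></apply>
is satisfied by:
  {c: True}


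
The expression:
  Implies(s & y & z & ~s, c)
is always true.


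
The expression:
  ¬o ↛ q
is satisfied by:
  {q: True, o: False}
  {o: False, q: False}
  {o: True, q: True}


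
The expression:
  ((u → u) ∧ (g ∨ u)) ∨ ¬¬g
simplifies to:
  g ∨ u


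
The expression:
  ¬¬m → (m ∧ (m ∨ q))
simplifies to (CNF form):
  True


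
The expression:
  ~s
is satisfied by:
  {s: False}


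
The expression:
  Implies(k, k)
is always true.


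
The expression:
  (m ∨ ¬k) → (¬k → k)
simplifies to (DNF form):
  k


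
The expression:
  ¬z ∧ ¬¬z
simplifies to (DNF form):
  False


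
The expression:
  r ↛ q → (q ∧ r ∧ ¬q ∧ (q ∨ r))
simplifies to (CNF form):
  q ∨ ¬r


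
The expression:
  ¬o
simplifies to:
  ¬o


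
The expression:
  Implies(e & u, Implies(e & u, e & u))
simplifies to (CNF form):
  True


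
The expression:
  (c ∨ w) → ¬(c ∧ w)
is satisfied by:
  {w: False, c: False}
  {c: True, w: False}
  {w: True, c: False}


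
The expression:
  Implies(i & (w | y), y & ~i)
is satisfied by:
  {y: False, i: False, w: False}
  {w: True, y: False, i: False}
  {y: True, w: False, i: False}
  {w: True, y: True, i: False}
  {i: True, w: False, y: False}


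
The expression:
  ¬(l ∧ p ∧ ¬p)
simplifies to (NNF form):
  True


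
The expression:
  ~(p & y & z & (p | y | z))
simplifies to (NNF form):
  ~p | ~y | ~z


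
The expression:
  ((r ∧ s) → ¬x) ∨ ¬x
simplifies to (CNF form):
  ¬r ∨ ¬s ∨ ¬x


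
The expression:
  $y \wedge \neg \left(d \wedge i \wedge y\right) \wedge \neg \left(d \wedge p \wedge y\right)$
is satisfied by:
  {y: True, i: False, d: False, p: False}
  {p: True, y: True, i: False, d: False}
  {i: True, y: True, p: False, d: False}
  {p: True, i: True, y: True, d: False}
  {d: True, y: True, p: False, i: False}


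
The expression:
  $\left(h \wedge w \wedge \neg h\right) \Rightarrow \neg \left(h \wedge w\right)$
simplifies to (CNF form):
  $\text{True}$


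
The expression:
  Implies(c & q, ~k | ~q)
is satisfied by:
  {k: False, q: False, c: False}
  {c: True, k: False, q: False}
  {q: True, k: False, c: False}
  {c: True, q: True, k: False}
  {k: True, c: False, q: False}
  {c: True, k: True, q: False}
  {q: True, k: True, c: False}


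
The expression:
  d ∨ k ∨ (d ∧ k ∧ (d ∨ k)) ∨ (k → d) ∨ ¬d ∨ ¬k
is always true.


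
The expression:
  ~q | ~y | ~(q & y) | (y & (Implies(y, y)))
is always true.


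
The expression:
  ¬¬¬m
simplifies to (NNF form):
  ¬m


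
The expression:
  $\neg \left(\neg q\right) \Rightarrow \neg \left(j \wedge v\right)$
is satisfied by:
  {v: False, q: False, j: False}
  {j: True, v: False, q: False}
  {q: True, v: False, j: False}
  {j: True, q: True, v: False}
  {v: True, j: False, q: False}
  {j: True, v: True, q: False}
  {q: True, v: True, j: False}


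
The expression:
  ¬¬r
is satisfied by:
  {r: True}


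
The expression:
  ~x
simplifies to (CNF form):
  ~x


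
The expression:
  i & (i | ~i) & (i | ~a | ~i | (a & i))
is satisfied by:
  {i: True}


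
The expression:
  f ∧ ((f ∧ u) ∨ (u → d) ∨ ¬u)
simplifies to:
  f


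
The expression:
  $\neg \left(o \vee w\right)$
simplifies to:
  $\neg o \wedge \neg w$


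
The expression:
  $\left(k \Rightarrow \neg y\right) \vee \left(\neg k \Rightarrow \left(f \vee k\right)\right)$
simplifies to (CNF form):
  $\text{True}$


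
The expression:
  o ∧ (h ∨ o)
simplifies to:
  o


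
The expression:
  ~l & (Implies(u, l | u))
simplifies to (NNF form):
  ~l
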